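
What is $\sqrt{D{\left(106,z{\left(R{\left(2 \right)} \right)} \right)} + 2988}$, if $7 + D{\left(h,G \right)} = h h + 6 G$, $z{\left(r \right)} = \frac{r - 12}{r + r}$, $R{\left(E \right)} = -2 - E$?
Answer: $3 \sqrt{1581} \approx 119.29$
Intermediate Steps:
$z{\left(r \right)} = \frac{-12 + r}{2 r}$
$D{\left(h,G \right)} = -7 + h^{2} + 6 G$ ($D{\left(h,G \right)} = -7 + \left(h h + 6 G\right) = -7 + \left(h^{2} + 6 G\right) = -7 + h^{2} + 6 G$)
$\sqrt{D{\left(106,z{\left(R{\left(2 \right)} \right)} \right)} + 2988} = \sqrt{\left(-7 + 106^{2} + 6 \frac{-12 - 4}{2 \left(-2 - 2\right)}\right) + 2988} = \sqrt{\left(-7 + 11236 + 6 \frac{-12 - 4}{2 \left(-2 - 2\right)}\right) + 2988} = \sqrt{\left(-7 + 11236 + 6 \frac{-12 - 4}{2 \left(-4\right)}\right) + 2988} = \sqrt{\left(-7 + 11236 + 6 \cdot \frac{1}{2} \left(- \frac{1}{4}\right) \left(-16\right)\right) + 2988} = \sqrt{\left(-7 + 11236 + 6 \cdot 2\right) + 2988} = \sqrt{\left(-7 + 11236 + 12\right) + 2988} = \sqrt{11241 + 2988} = \sqrt{14229} = 3 \sqrt{1581}$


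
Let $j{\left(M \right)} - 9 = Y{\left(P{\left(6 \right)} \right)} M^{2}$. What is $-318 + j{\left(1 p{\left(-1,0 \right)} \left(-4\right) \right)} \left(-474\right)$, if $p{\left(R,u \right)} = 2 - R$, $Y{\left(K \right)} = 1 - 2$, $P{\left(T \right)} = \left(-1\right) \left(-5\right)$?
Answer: $63672$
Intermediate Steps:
$P{\left(T \right)} = 5$
$Y{\left(K \right)} = -1$
$j{\left(M \right)} = 9 - M^{2}$
$-318 + j{\left(1 p{\left(-1,0 \right)} \left(-4\right) \right)} \left(-474\right) = -318 + \left(9 - \left(1 \left(2 - -1\right) \left(-4\right)\right)^{2}\right) \left(-474\right) = -318 + \left(9 - \left(1 \left(2 + 1\right) \left(-4\right)\right)^{2}\right) \left(-474\right) = -318 + \left(9 - \left(1 \cdot 3 \left(-4\right)\right)^{2}\right) \left(-474\right) = -318 + \left(9 - \left(3 \left(-4\right)\right)^{2}\right) \left(-474\right) = -318 + \left(9 - \left(-12\right)^{2}\right) \left(-474\right) = -318 + \left(9 - 144\right) \left(-474\right) = -318 - -63990 = -318 + 63990 = 63672$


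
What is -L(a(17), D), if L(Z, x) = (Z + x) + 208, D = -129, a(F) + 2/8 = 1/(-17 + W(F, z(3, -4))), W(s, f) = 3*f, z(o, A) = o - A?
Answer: -79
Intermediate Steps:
a(F) = 0 (a(F) = -1/4 + 1/(-17 + 3*(3 - 1*(-4))) = -1/4 + 1/(-17 + 3*(3 + 4)) = -1/4 + 1/(-17 + 3*7) = -1/4 + 1/(-17 + 21) = -1/4 + 1/4 = 0)
L(Z, x) = 208 + Z + x
-L(a(17), D) = -(208 + 0 - 129) = -1*79 = -79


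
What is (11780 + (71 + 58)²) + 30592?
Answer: 59013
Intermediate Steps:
(11780 + (71 + 58)²) + 30592 = (11780 + 129²) + 30592 = (11780 + 16641) + 30592 = 28421 + 30592 = 59013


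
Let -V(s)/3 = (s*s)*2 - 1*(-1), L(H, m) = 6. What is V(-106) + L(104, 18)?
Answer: -67413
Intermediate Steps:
V(s) = -3 - 6*s² (V(s) = -3*((s*s)*2 - 1*(-1)) = -3*(s²*2 + 1) = -3*(2*s² + 1) = -3*(1 + 2*s²) = -3 - 6*s²)
V(-106) + L(104, 18) = (-3 - 6*(-106)²) + 6 = (-3 - 6*11236) + 6 = (-3 - 67416) + 6 = -67419 + 6 = -67413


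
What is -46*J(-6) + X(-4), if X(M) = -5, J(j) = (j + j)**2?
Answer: -6629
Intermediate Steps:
J(j) = 4*j**2 (J(j) = (2*j)**2 = 4*j**2)
-46*J(-6) + X(-4) = -184*(-6)**2 - 5 = -184*36 - 5 = -46*144 - 5 = -6624 - 5 = -6629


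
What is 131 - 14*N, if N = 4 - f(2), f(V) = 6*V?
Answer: 243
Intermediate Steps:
N = -8 (N = 4 - 6*2 = 4 - 1*12 = 4 - 12 = -8)
131 - 14*N = 131 - 14*(-8) = 131 + 112 = 243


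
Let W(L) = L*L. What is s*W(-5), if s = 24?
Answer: 600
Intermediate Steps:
W(L) = L²
s*W(-5) = 24*(-5)² = 24*25 = 600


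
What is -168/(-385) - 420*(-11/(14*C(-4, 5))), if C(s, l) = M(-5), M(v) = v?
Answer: -3606/55 ≈ -65.564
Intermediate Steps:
C(s, l) = -5
-168/(-385) - 420*(-11/(14*C(-4, 5))) = -168/(-385) - 420/(-5*14/(-11)) = -168*(-1/385) - 420/((-70*(-1/11))) = 24/55 - 420/70/11 = 24/55 - 420*11/70 = 24/55 - 66 = -3606/55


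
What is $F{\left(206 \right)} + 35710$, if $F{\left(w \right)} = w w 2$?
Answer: $120582$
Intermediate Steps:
$F{\left(w \right)} = 2 w^{2}$ ($F{\left(w \right)} = w^{2} \cdot 2 = 2 w^{2}$)
$F{\left(206 \right)} + 35710 = 2 \cdot 206^{2} + 35710 = 2 \cdot 42436 + 35710 = 84872 + 35710 = 120582$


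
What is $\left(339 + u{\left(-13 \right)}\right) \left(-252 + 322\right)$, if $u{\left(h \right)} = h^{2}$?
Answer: $35560$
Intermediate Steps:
$\left(339 + u{\left(-13 \right)}\right) \left(-252 + 322\right) = \left(339 + \left(-13\right)^{2}\right) \left(-252 + 322\right) = \left(339 + 169\right) 70 = 508 \cdot 70 = 35560$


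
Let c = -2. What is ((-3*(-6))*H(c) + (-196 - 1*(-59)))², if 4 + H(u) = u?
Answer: 60025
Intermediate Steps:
H(u) = -4 + u
((-3*(-6))*H(c) + (-196 - 1*(-59)))² = ((-3*(-6))*(-4 - 2) + (-196 - 1*(-59)))² = (18*(-6) + (-196 + 59))² = (-108 - 137)² = (-245)² = 60025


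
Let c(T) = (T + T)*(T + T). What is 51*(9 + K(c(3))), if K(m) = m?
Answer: 2295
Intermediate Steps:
c(T) = 4*T² (c(T) = (2*T)*(2*T) = 4*T²)
51*(9 + K(c(3))) = 51*(9 + 4*3²) = 51*(9 + 4*9) = 51*(9 + 36) = 51*45 = 2295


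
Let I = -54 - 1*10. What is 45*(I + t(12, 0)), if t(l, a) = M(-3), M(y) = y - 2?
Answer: -3105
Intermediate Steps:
M(y) = -2 + y
t(l, a) = -5 (t(l, a) = -2 - 3 = -5)
I = -64 (I = -54 - 10 = -64)
45*(I + t(12, 0)) = 45*(-64 - 5) = 45*(-69) = -3105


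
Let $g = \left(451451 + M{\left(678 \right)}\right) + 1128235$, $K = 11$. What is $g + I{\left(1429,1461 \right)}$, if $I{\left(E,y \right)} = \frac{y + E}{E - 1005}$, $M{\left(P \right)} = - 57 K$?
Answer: $\frac{334761953}{212} \approx 1.5791 \cdot 10^{6}$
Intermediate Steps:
$M{\left(P \right)} = -627$ ($M{\left(P \right)} = \left(-57\right) 11 = -627$)
$I{\left(E,y \right)} = \frac{E + y}{-1005 + E}$
$g = 1579059$ ($g = \left(451451 - 627\right) + 1128235 = 450824 + 1128235 = 1579059$)
$g + I{\left(1429,1461 \right)} = 1579059 + \frac{1429 + 1461}{-1005 + 1429} = 1579059 + \frac{1}{424} \cdot 2890 = 1579059 + \frac{1445}{212} = \frac{334761953}{212}$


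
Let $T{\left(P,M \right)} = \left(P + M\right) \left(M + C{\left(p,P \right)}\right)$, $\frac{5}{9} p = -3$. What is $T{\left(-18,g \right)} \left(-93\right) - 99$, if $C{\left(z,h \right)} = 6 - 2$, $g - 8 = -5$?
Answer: $9666$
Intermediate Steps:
$p = - \frac{27}{5}$ ($p = \frac{9}{5} \left(-3\right) = - \frac{27}{5} \approx -5.4$)
$g = 3$ ($g = 8 - 5 = 3$)
$C{\left(z,h \right)} = 4$ ($C{\left(z,h \right)} = 6 - 2 = 4$)
$T{\left(P,M \right)} = \left(4 + M\right) \left(M + P\right)$ ($T{\left(P,M \right)} = \left(P + M\right) \left(M + 4\right) = \left(M + P\right) \left(4 + M\right) = \left(4 + M\right) \left(M + P\right)$)
$T{\left(-18,g \right)} \left(-93\right) - 99 = \left(3^{2} + 4 \cdot 3 + 4 \left(-18\right) + 3 \left(-18\right)\right) \left(-93\right) - 99 = \left(9 + 12 - 72 - 54\right) \left(-93\right) - 99 = \left(-105\right) \left(-93\right) - 99 = 9765 - 99 = 9666$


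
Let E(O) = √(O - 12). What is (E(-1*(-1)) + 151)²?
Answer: (151 + I*√11)² ≈ 22790.0 + 1001.6*I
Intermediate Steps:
E(O) = √(-12 + O)
(E(-1*(-1)) + 151)² = (√(-12 - 1*(-1)) + 151)² = (√(-12 + 1) + 151)² = (√(-11) + 151)² = (I*√11 + 151)² = (151 + I*√11)²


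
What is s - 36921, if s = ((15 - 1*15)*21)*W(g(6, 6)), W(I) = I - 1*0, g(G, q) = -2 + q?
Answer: -36921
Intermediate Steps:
W(I) = I (W(I) = I + 0 = I)
s = 0 (s = ((15 - 1*15)*21)*(-2 + 6) = ((15 - 15)*21)*4 = (0*21)*4 = 0*4 = 0)
s - 36921 = 0 - 36921 = -36921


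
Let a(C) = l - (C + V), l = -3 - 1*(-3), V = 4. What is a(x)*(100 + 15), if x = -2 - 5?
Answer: 345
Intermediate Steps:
x = -7
l = 0 (l = -3 + 3 = 0)
a(C) = -4 - C (a(C) = 0 - (C + 4) = 0 - (4 + C) = 0 + (-4 - C) = -4 - C)
a(x)*(100 + 15) = (-4 - 1*(-7))*(100 + 15) = (-4 + 7)*115 = 3*115 = 345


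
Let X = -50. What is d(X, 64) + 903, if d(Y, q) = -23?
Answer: 880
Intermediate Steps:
d(X, 64) + 903 = -23 + 903 = 880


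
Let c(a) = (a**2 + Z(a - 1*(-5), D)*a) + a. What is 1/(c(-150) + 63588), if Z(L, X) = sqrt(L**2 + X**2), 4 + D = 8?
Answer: 14323/1151986224 + 25*sqrt(21041)/1151986224 ≈ 1.5581e-5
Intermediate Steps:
D = 4 (D = -4 + 8 = 4)
c(a) = a + a**2 + a*sqrt(16 + (5 + a)**2) (c(a) = (a**2 + sqrt((a - 1*(-5))**2 + 4**2)*a) + a = (a**2 + sqrt((a + 5)**2 + 16)*a) + a = (a**2 + sqrt((5 + a)**2 + 16)*a) + a = (a**2 + sqrt(16 + (5 + a)**2)*a) + a = (a**2 + a*sqrt(16 + (5 + a)**2)) + a = a + a**2 + a*sqrt(16 + (5 + a)**2))
1/(c(-150) + 63588) = 1/(-150*(1 - 150 + sqrt(16 + (5 - 150)**2)) + 63588) = 1/(-150*(1 - 150 + sqrt(16 + (-145)**2)) + 63588) = 1/(-150*(1 - 150 + sqrt(16 + 21025)) + 63588) = 1/(-150*(1 - 150 + sqrt(21041)) + 63588) = 1/(-150*(-149 + sqrt(21041)) + 63588) = 1/((22350 - 150*sqrt(21041)) + 63588) = 1/(85938 - 150*sqrt(21041))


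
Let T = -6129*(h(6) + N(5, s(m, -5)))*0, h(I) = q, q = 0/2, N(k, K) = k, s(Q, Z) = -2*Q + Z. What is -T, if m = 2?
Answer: 0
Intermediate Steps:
s(Q, Z) = Z - 2*Q
q = 0 (q = 0*(½) = 0)
h(I) = 0
T = 0 (T = -6129*(0 + 5)*0 = -30645*0 = -6129*0 = 0)
-T = -1*0 = 0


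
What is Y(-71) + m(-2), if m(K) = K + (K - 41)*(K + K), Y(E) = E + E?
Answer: 28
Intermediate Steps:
Y(E) = 2*E
m(K) = K + 2*K*(-41 + K) (m(K) = K + (-41 + K)*(2*K) = K + 2*K*(-41 + K))
Y(-71) + m(-2) = 2*(-71) - 2*(-81 + 2*(-2)) = -142 - 2*(-81 - 4) = -142 - 2*(-85) = -142 + 170 = 28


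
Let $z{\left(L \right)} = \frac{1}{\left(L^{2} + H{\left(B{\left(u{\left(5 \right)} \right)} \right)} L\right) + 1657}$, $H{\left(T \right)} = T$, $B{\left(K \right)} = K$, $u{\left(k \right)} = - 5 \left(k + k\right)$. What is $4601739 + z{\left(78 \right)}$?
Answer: $\frac{17675279500}{3841} \approx 4.6017 \cdot 10^{6}$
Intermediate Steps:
$u{\left(k \right)} = - 10 k$ ($u{\left(k \right)} = - 5 \cdot 2 k = - 10 k$)
$z{\left(L \right)} = \frac{1}{1657 + L^{2} - 50 L}$ ($z{\left(L \right)} = \frac{1}{\left(L^{2} + \left(-10\right) 5 L\right) + 1657} = \frac{1}{\left(L^{2} - 50 L\right) + 1657} = \frac{1}{1657 + L^{2} - 50 L}$)
$4601739 + z{\left(78 \right)} = 4601739 + \frac{1}{1657 + 78^{2} - 3900} = 4601739 + \frac{1}{1657 + 6084 - 3900} = 4601739 + \frac{1}{3841} = \frac{17675279500}{3841}$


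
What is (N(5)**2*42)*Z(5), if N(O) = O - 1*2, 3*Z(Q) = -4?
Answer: -504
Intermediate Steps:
Z(Q) = -4/3 (Z(Q) = (1/3)*(-4) = -4/3)
N(O) = -2 + O (N(O) = O - 2 = -2 + O)
(N(5)**2*42)*Z(5) = ((-2 + 5)**2*42)*(-4/3) = (3**2*42)*(-4/3) = (9*42)*(-4/3) = 378*(-4/3) = -504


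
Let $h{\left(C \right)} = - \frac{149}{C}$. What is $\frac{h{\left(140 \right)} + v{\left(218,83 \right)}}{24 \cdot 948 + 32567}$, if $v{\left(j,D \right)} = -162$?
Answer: $- \frac{22829}{7744660} \approx -0.0029477$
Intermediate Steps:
$\frac{h{\left(140 \right)} + v{\left(218,83 \right)}}{24 \cdot 948 + 32567} = \frac{- \frac{149}{140} - 162}{24 \cdot 948 + 32567} = \frac{\left(-149\right) \frac{1}{140} - 162}{22752 + 32567} = \frac{- \frac{149}{140} - 162}{55319} = \left(- \frac{22829}{140}\right) \frac{1}{55319} = - \frac{22829}{7744660}$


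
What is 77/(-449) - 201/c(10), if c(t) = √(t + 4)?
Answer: -77/449 - 201*√14/14 ≈ -53.891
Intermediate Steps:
c(t) = √(4 + t)
77/(-449) - 201/c(10) = 77/(-449) - 201/√(4 + 10) = 77*(-1/449) - 201*√14/14 = -77/449 - 201*√14/14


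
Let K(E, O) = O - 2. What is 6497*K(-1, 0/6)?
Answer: -12994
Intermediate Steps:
K(E, O) = -2 + O
6497*K(-1, 0/6) = 6497*(-2 + 0/6) = 6497*(-2 + 0*(⅙)) = 6497*(-2 + 0) = 6497*(-2) = -12994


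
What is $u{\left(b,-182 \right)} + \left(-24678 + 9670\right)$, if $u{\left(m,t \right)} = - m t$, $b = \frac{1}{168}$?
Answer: $- \frac{180083}{12} \approx -15007.0$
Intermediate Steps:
$b = \frac{1}{168} \approx 0.0059524$
$u{\left(m,t \right)} = - m t$
$u{\left(b,-182 \right)} + \left(-24678 + 9670\right) = \left(-1\right) \frac{1}{168} \left(-182\right) + \left(-24678 + 9670\right) = \frac{13}{12} - 15008 = - \frac{180083}{12}$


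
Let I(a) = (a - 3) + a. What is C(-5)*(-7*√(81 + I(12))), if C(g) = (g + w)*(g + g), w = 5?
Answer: 0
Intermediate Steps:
C(g) = 2*g*(5 + g) (C(g) = (g + 5)*(g + g) = (5 + g)*(2*g) = 2*g*(5 + g))
I(a) = -3 + 2*a (I(a) = (-3 + a) + a = -3 + 2*a)
C(-5)*(-7*√(81 + I(12))) = (2*(-5)*(5 - 5))*(-7*√(81 + (-3 + 2*12))) = (2*(-5)*0)*(-7*√(81 + (-3 + 24))) = 0*(-7*√(81 + 21)) = 0*(-7*√102) = 0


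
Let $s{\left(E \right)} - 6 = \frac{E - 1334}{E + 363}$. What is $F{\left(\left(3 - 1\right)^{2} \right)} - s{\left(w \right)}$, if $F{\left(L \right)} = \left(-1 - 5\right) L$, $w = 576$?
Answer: $- \frac{27412}{939} \approx -29.193$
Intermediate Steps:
$F{\left(L \right)} = - 6 L$
$s{\left(E \right)} = 6 + \frac{-1334 + E}{363 + E}$ ($s{\left(E \right)} = 6 + \frac{E - 1334}{E + 363} = 6 + \frac{-1334 + E}{363 + E}$)
$F{\left(\left(3 - 1\right)^{2} \right)} - s{\left(w \right)} = - 6 \left(3 - 1\right)^{2} - \frac{844 + 7 \cdot 576}{363 + 576} = - 6 \cdot 2^{2} - \frac{844 + 4032}{939} = \left(-6\right) 4 - \frac{1}{939} \cdot 4876 = -24 - \frac{4876}{939} = - \frac{27412}{939}$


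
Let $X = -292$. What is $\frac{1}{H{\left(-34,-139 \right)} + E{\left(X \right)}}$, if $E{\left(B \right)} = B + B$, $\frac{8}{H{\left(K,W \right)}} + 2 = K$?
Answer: $- \frac{9}{5258} \approx -0.0017117$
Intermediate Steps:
$H{\left(K,W \right)} = \frac{8}{-2 + K}$
$E{\left(B \right)} = 2 B$
$\frac{1}{H{\left(-34,-139 \right)} + E{\left(X \right)}} = \frac{1}{\frac{8}{-2 - 34} + 2 \left(-292\right)} = \frac{1}{\frac{8}{-36} - 584} = \frac{1}{8 \left(- \frac{1}{36}\right) - 584} = \frac{1}{- \frac{2}{9} - 584} = \frac{1}{- \frac{5258}{9}} = - \frac{9}{5258}$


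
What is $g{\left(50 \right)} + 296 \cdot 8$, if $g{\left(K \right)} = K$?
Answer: $2418$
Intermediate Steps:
$g{\left(50 \right)} + 296 \cdot 8 = 50 + 296 \cdot 8 = 50 + 2368 = 2418$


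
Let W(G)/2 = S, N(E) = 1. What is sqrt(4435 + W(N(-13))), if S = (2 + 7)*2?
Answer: sqrt(4471) ≈ 66.865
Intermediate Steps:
S = 18 (S = 9*2 = 18)
W(G) = 36 (W(G) = 2*18 = 36)
sqrt(4435 + W(N(-13))) = sqrt(4435 + 36) = sqrt(4471)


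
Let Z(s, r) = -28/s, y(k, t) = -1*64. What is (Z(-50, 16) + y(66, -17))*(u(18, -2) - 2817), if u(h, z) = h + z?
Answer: 4442386/25 ≈ 1.7770e+5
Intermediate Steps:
y(k, t) = -64
(Z(-50, 16) + y(66, -17))*(u(18, -2) - 2817) = (-28/(-50) - 64)*((18 - 2) - 2817) = (-28*(-1/50) - 64)*(16 - 2817) = (14/25 - 64)*(-2801) = -1586/25*(-2801) = 4442386/25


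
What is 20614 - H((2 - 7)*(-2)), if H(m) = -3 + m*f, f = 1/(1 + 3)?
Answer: 41229/2 ≈ 20615.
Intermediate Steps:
f = ¼ (f = 1/4 = ¼ ≈ 0.25000)
H(m) = -3 + m/4 (H(m) = -3 + m*(¼) = -3 + m/4)
20614 - H((2 - 7)*(-2)) = 20614 - (-3 + ((2 - 7)*(-2))/4) = 20614 - (-3 + (-5*(-2))/4) = 20614 - (-3 + (¼)*10) = 20614 - (-3 + 5/2) = 20614 - 1*(-½) = 20614 + ½ = 41229/2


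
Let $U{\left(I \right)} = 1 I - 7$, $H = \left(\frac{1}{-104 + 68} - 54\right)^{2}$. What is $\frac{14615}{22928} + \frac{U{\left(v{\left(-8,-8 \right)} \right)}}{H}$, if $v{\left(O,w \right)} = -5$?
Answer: $\frac{54932334119}{86737197200} \approx 0.63332$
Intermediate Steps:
$H = \frac{3783025}{1296}$ ($H = \left(\frac{1}{-36} - 54\right)^{2} = \left(- \frac{1}{36} - 54\right)^{2} = \left(- \frac{1945}{36}\right)^{2} = \frac{3783025}{1296} \approx 2919.0$)
$U{\left(I \right)} = -7 + I$ ($U{\left(I \right)} = I - 7 = -7 + I$)
$\frac{14615}{22928} + \frac{U{\left(v{\left(-8,-8 \right)} \right)}}{H} = \frac{14615}{22928} + \frac{-7 - 5}{\frac{3783025}{1296}} = 14615 \cdot \frac{1}{22928} - \frac{15552}{3783025} = \frac{14615}{22928} - \frac{15552}{3783025} = \frac{54932334119}{86737197200}$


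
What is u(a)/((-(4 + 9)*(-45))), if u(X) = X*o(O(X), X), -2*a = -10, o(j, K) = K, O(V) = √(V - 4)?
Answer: 5/117 ≈ 0.042735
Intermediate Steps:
O(V) = √(-4 + V)
a = 5 (a = -½*(-10) = 5)
u(X) = X² (u(X) = X*X = X²)
u(a)/((-(4 + 9)*(-45))) = 5²/((-(4 + 9)*(-45))) = 25/((-1*13*(-45))) = 25/((-13*(-45))) = 25/585 = 25*(1/585) = 5/117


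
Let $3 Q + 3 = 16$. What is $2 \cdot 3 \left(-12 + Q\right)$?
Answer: $-46$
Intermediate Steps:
$Q = \frac{13}{3}$ ($Q = -1 + \frac{1}{3} \cdot 16 = -1 + \frac{16}{3} = \frac{13}{3} \approx 4.3333$)
$2 \cdot 3 \left(-12 + Q\right) = 2 \cdot 3 \left(-12 + \frac{13}{3}\right) = 6 \left(- \frac{23}{3}\right) = -46$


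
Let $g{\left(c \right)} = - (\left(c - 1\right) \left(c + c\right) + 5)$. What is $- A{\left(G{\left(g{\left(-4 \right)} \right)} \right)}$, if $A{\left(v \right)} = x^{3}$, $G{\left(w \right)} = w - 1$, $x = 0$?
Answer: $0$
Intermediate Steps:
$g{\left(c \right)} = -5 - 2 c \left(-1 + c\right)$ ($g{\left(c \right)} = - (\left(-1 + c\right) 2 c + 5) = - (2 c \left(-1 + c\right) + 5) = - (5 + 2 c \left(-1 + c\right)) = -5 - 2 c \left(-1 + c\right)$)
$G{\left(w \right)} = -1 + w$
$A{\left(v \right)} = 0$ ($A{\left(v \right)} = 0^{3} = 0$)
$- A{\left(G{\left(g{\left(-4 \right)} \right)} \right)} = \left(-1\right) 0 = 0$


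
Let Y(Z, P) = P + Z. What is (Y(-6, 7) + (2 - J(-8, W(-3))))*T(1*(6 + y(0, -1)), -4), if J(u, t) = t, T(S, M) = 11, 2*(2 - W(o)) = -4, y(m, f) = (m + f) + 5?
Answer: -11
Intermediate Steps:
y(m, f) = 5 + f + m (y(m, f) = (f + m) + 5 = 5 + f + m)
W(o) = 4 (W(o) = 2 - ½*(-4) = 2 + 2 = 4)
(Y(-6, 7) + (2 - J(-8, W(-3))))*T(1*(6 + y(0, -1)), -4) = ((7 - 6) + (2 - 1*4))*11 = (1 + (2 - 4))*11 = (1 - 2)*11 = -1*11 = -11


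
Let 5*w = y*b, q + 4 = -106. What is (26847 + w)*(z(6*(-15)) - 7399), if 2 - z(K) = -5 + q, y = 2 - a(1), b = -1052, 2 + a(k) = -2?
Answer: -931535286/5 ≈ -1.8631e+8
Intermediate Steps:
a(k) = -4 (a(k) = -2 - 2 = -4)
q = -110 (q = -4 - 106 = -110)
y = 6 (y = 2 - 1*(-4) = 2 + 4 = 6)
z(K) = 117 (z(K) = 2 - (-5 - 110) = 2 - 1*(-115) = 2 + 115 = 117)
w = -6312/5 (w = (6*(-1052))/5 = (⅕)*(-6312) = -6312/5 ≈ -1262.4)
(26847 + w)*(z(6*(-15)) - 7399) = (26847 - 6312/5)*(117 - 7399) = (127923/5)*(-7282) = -931535286/5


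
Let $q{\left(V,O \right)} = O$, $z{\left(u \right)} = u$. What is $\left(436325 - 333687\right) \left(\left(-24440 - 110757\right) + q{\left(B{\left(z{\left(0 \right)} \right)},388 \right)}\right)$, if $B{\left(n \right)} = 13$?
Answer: $-13836526142$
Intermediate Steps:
$\left(436325 - 333687\right) \left(\left(-24440 - 110757\right) + q{\left(B{\left(z{\left(0 \right)} \right)},388 \right)}\right) = \left(436325 - 333687\right) \left(\left(-24440 - 110757\right) + 388\right) = \left(436325 - 333687\right) \left(-135197 + 388\right) = 102638 \left(-134809\right) = -13836526142$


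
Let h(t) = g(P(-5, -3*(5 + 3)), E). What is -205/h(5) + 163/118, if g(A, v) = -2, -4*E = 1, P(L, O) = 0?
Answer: 6129/59 ≈ 103.88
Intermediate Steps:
E = -¼ (E = -¼*1 = -¼ ≈ -0.25000)
h(t) = -2
-205/h(5) + 163/118 = -205/(-2) + 163/118 = -205*(-½) + 163*(1/118) = 205/2 + 163/118 = 6129/59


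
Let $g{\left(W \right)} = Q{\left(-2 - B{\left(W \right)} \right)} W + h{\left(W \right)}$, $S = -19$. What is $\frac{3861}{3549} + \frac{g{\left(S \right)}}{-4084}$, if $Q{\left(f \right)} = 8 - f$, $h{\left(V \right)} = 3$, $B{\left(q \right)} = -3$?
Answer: $\frac{208073}{185822} \approx 1.1197$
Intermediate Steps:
$g{\left(W \right)} = 3 + 7 W$ ($g{\left(W \right)} = \left(8 - \left(-2 - -3\right)\right) W + 3 = \left(8 - \left(-2 + 3\right)\right) W + 3 = \left(8 - 1\right) W + 3 = 7 W + 3 = 3 + 7 W$)
$\frac{3861}{3549} + \frac{g{\left(S \right)}}{-4084} = \frac{3861}{3549} + \frac{3 + 7 \left(-19\right)}{-4084} = 3861 \cdot \frac{1}{3549} + \left(3 - 133\right) \left(- \frac{1}{4084}\right) = \frac{99}{91} - - \frac{65}{2042} = \frac{99}{91} + \frac{65}{2042} = \frac{208073}{185822}$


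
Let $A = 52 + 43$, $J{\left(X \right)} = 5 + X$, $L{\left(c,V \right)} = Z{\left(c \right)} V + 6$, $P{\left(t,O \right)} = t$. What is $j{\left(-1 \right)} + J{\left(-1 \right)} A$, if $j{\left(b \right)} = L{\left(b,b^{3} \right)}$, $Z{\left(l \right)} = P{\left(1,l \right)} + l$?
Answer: $386$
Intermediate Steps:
$Z{\left(l \right)} = 1 + l$
$L{\left(c,V \right)} = 6 + V \left(1 + c\right)$ ($L{\left(c,V \right)} = \left(1 + c\right) V + 6 = V \left(1 + c\right) + 6 = 6 + V \left(1 + c\right)$)
$j{\left(b \right)} = 6 + b^{3} \left(1 + b\right)$
$A = 95$
$j{\left(-1 \right)} + J{\left(-1 \right)} A = \left(6 + \left(-1\right)^{3} \left(1 - 1\right)\right) + \left(5 - 1\right) 95 = \left(6 - 0\right) + 4 \cdot 95 = \left(6 + 0\right) + 380 = 6 + 380 = 386$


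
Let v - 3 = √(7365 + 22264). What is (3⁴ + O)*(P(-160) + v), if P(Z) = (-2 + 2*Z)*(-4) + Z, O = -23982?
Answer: -27032031 - 23901*√29629 ≈ -3.1146e+7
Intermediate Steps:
v = 3 + √29629 (v = 3 + √(7365 + 22264) = 3 + √29629 ≈ 175.13)
P(Z) = 8 - 7*Z (P(Z) = (8 - 8*Z) + Z = 8 - 7*Z)
(3⁴ + O)*(P(-160) + v) = (3⁴ - 23982)*((8 - 7*(-160)) + (3 + √29629)) = (81 - 23982)*((8 + 1120) + (3 + √29629)) = -23901*(1128 + (3 + √29629)) = -23901*(1131 + √29629) = -27032031 - 23901*√29629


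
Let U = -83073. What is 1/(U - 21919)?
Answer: -1/104992 ≈ -9.5245e-6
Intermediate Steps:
1/(U - 21919) = 1/(-83073 - 21919) = 1/(-104992) = -1/104992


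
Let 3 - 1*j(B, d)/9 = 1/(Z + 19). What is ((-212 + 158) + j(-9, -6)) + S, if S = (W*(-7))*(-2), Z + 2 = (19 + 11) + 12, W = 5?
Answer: 2528/59 ≈ 42.847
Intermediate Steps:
Z = 40 (Z = -2 + ((19 + 11) + 12) = -2 + (30 + 12) = -2 + 42 = 40)
j(B, d) = 1584/59 (j(B, d) = 27 - 9/(40 + 19) = 27 - 9/59 = 1584/59)
S = 70 (S = (5*(-7))*(-2) = -35*(-2) = 70)
((-212 + 158) + j(-9, -6)) + S = ((-212 + 158) + 1584/59) + 70 = (-54 + 1584/59) + 70 = -1602/59 + 70 = 2528/59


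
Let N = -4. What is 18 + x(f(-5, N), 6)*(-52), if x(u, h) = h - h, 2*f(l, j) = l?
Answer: 18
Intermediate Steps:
f(l, j) = l/2
x(u, h) = 0
18 + x(f(-5, N), 6)*(-52) = 18 + 0*(-52) = 18 + 0 = 18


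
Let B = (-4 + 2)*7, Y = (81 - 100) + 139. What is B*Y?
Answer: -1680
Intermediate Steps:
Y = 120 (Y = -19 + 139 = 120)
B = -14 (B = -2*7 = -14)
B*Y = -14*120 = -1680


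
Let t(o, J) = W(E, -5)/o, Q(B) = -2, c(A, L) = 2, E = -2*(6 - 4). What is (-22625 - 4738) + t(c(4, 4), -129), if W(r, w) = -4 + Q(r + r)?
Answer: -27366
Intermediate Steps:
E = -4 (E = -2*2 = -4)
W(r, w) = -6 (W(r, w) = -4 - 2 = -6)
t(o, J) = -6/o
(-22625 - 4738) + t(c(4, 4), -129) = (-22625 - 4738) - 6/2 = -27363 - 6*½ = -27363 - 3 = -27366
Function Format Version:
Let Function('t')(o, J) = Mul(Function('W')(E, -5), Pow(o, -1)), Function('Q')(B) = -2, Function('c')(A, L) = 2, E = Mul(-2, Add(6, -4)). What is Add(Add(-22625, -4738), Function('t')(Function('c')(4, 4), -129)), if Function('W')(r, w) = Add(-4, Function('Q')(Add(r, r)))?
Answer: -27366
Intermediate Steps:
E = -4 (E = Mul(-2, 2) = -4)
Function('W')(r, w) = -6 (Function('W')(r, w) = Add(-4, -2) = -6)
Function('t')(o, J) = Mul(-6, Pow(o, -1))
Add(Add(-22625, -4738), Function('t')(Function('c')(4, 4), -129)) = Add(Add(-22625, -4738), Mul(-6, Pow(2, -1))) = Add(-27363, Mul(-6, Rational(1, 2))) = Add(-27363, -3) = -27366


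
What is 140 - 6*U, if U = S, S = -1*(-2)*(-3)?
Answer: 176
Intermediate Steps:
S = -6 (S = 2*(-3) = -6)
U = -6
140 - 6*U = 140 - 6*(-6) = 140 + 36 = 176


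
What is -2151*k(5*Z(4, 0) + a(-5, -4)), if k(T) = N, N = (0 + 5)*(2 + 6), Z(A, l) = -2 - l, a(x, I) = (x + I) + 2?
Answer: -86040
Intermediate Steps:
a(x, I) = 2 + I + x (a(x, I) = (I + x) + 2 = 2 + I + x)
N = 40 (N = 5*8 = 40)
k(T) = 40
-2151*k(5*Z(4, 0) + a(-5, -4)) = -2151*40 = -86040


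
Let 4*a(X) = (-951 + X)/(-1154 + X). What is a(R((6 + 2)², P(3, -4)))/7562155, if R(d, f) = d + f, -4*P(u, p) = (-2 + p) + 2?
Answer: 443/16470373590 ≈ 2.6897e-8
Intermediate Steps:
P(u, p) = -p/4 (P(u, p) = -((-2 + p) + 2)/4 = -p/4)
a(X) = (-951 + X)/(4*(-1154 + X)) (a(X) = ((-951 + X)/(-1154 + X))/4 = (-951 + X)/(4*(-1154 + X)))
a(R((6 + 2)², P(3, -4)))/7562155 = ((-951 + ((6 + 2)² - ¼*(-4)))/(4*(-1154 + ((6 + 2)² - ¼*(-4)))))/7562155 = ((-951 + (8² + 1))/(4*(-1154 + (8² + 1))))*(1/7562155) = ((-951 + (64 + 1))/(4*(-1154 + (64 + 1))))*(1/7562155) = ((-951 + 65)/(4*(-1154 + 65)))*(1/7562155) = ((¼)*(-886)/(-1089))*(1/7562155) = ((¼)*(-1/1089)*(-886))*(1/7562155) = (443/2178)*(1/7562155) = 443/16470373590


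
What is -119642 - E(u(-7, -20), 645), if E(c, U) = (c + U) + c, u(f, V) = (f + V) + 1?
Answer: -120235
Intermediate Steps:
u(f, V) = 1 + V + f (u(f, V) = (V + f) + 1 = 1 + V + f)
E(c, U) = U + 2*c (E(c, U) = (U + c) + c = U + 2*c)
-119642 - E(u(-7, -20), 645) = -119642 - (645 + 2*(1 - 20 - 7)) = -119642 - (645 + 2*(-26)) = -119642 - (645 - 52) = -119642 - 1*593 = -119642 - 593 = -120235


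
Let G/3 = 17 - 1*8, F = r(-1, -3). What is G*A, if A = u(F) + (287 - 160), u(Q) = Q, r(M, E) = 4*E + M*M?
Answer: 3132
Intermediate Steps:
r(M, E) = M² + 4*E (r(M, E) = 4*E + M² = M² + 4*E)
F = -11 (F = (-1)² + 4*(-3) = 1 - 12 = -11)
G = 27 (G = 3*(17 - 1*8) = 3*(17 - 8) = 3*9 = 27)
A = 116 (A = -11 + (287 - 160) = -11 + 127 = 116)
G*A = 27*116 = 3132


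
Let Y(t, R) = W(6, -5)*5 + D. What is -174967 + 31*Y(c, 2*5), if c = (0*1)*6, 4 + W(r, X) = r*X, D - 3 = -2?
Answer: -180206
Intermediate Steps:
D = 1 (D = 3 - 2 = 1)
W(r, X) = -4 + X*r (W(r, X) = -4 + r*X = -4 + X*r)
c = 0 (c = 0*6 = 0)
Y(t, R) = -169 (Y(t, R) = (-4 - 5*6)*5 + 1 = (-4 - 30)*5 + 1 = -34*5 + 1 = -170 + 1 = -169)
-174967 + 31*Y(c, 2*5) = -174967 + 31*(-169) = -174967 - 5239 = -180206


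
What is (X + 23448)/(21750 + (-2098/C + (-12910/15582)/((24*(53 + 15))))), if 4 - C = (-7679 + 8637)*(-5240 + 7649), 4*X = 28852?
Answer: 26461978558805664/18771339626110829 ≈ 1.4097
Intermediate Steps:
X = 7213 (X = (¼)*28852 = 7213)
C = -2307818 (C = 4 - (-7679 + 8637)*(-5240 + 7649) = 4 - 958*2409 = 4 - 1*2307822 = 4 - 2307822 = -2307818)
(X + 23448)/(21750 + (-2098/C + (-12910/15582)/((24*(53 + 15))))) = (7213 + 23448)/(21750 + (-2098/(-2307818) + (-12910/15582)/((24*(53 + 15))))) = 30661/(21750 + (-2098*(-1/2307818) + (-12910*1/15582)/((24*68)))) = 30661/(21750 + (1049/1153909 - 6455/7791/1632)) = 30661/(21750 + (1049/1153909 - 6455/7791*1/1632)) = 30661/(21750 + (1049/1153909 - 6455/12714912)) = 30661/(21750 + 346438829/863050081824) = 30661/(18771339626110829/863050081824) = 30661*(863050081824/18771339626110829) = 26461978558805664/18771339626110829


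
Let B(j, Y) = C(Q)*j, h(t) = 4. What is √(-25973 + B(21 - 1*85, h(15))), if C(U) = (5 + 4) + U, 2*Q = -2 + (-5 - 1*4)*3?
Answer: I*√25621 ≈ 160.07*I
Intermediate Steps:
Q = -29/2 (Q = (-2 + (-5 - 1*4)*3)/2 = (-2 + (-5 - 4)*3)/2 = (-2 - 9*3)/2 = (-2 - 27)/2 = (½)*(-29) = -29/2 ≈ -14.500)
C(U) = 9 + U
B(j, Y) = -11*j/2 (B(j, Y) = (9 - 29/2)*j = -11*j/2)
√(-25973 + B(21 - 1*85, h(15))) = √(-25973 - 11*(21 - 1*85)/2) = √(-25973 - 11*(21 - 85)/2) = √(-25973 - 11/2*(-64)) = √(-25973 + 352) = √(-25621) = I*√25621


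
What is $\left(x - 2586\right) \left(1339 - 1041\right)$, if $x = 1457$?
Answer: $-336442$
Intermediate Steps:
$\left(x - 2586\right) \left(1339 - 1041\right) = \left(1457 - 2586\right) \left(1339 - 1041\right) = \left(-1129\right) 298 = -336442$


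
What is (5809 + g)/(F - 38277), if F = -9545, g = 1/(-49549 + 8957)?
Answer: -235798927/1941190624 ≈ -0.12147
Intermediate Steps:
g = -1/40592 (g = 1/(-40592) = -1/40592 ≈ -2.4635e-5)
(5809 + g)/(F - 38277) = (5809 - 1/40592)/(-9545 - 38277) = (235798927/40592)/(-47822) = (235798927/40592)*(-1/47822) = -235798927/1941190624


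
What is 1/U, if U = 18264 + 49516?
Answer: 1/67780 ≈ 1.4754e-5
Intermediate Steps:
U = 67780
1/U = 1/67780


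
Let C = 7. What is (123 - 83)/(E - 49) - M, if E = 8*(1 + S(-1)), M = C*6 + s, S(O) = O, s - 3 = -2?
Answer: -2147/49 ≈ -43.816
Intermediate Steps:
s = 1 (s = 3 - 2 = 1)
M = 43 (M = 7*6 + 1 = 42 + 1 = 43)
E = 0 (E = 8*(1 - 1) = 8*0 = 0)
(123 - 83)/(E - 49) - M = (123 - 83)/(0 - 49) - 1*43 = 40/(-49) - 43 = 40*(-1/49) - 43 = -40/49 - 43 = -2147/49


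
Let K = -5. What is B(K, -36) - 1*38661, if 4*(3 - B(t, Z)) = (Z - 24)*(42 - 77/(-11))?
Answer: -37923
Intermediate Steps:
B(t, Z) = 297 - 49*Z/4 (B(t, Z) = 3 - (Z - 24)*(42 - 77/(-11))/4 = 3 - (-24 + Z)*(42 - 77*(-1/11))/4 = 3 - (-24 + Z)*(42 + 7)/4 = 3 - (-24 + Z)*49/4 = 3 - (-1176 + 49*Z)/4 = 3 + (294 - 49*Z/4) = 297 - 49*Z/4)
B(K, -36) - 1*38661 = (297 - 49/4*(-36)) - 1*38661 = (297 + 441) - 38661 = 738 - 38661 = -37923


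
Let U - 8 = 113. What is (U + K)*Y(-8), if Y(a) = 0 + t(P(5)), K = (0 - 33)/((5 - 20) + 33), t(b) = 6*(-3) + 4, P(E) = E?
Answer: -5005/3 ≈ -1668.3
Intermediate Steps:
t(b) = -14 (t(b) = -18 + 4 = -14)
U = 121 (U = 8 + 113 = 121)
K = -11/6 (K = -33/(-15 + 33) = -33/18 = -33*1/18 = -11/6 ≈ -1.8333)
Y(a) = -14 (Y(a) = 0 - 14 = -14)
(U + K)*Y(-8) = (121 - 11/6)*(-14) = (715/6)*(-14) = -5005/3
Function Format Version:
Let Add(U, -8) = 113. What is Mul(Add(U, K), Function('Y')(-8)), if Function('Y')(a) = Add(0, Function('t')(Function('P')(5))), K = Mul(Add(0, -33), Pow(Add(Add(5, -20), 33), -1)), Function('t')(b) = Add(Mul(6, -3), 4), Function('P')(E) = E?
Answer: Rational(-5005, 3) ≈ -1668.3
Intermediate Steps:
Function('t')(b) = -14 (Function('t')(b) = Add(-18, 4) = -14)
U = 121 (U = Add(8, 113) = 121)
K = Rational(-11, 6) (K = Mul(-33, Pow(Add(-15, 33), -1)) = Mul(-33, Pow(18, -1)) = Mul(-33, Rational(1, 18)) = Rational(-11, 6) ≈ -1.8333)
Function('Y')(a) = -14 (Function('Y')(a) = Add(0, -14) = -14)
Mul(Add(U, K), Function('Y')(-8)) = Mul(Add(121, Rational(-11, 6)), -14) = Mul(Rational(715, 6), -14) = Rational(-5005, 3)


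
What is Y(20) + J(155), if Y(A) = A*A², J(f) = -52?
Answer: 7948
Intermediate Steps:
Y(A) = A³
Y(20) + J(155) = 20³ - 52 = 8000 - 52 = 7948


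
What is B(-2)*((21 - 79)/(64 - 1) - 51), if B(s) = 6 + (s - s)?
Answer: -6542/21 ≈ -311.52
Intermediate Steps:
B(s) = 6 (B(s) = 6 + 0 = 6)
B(-2)*((21 - 79)/(64 - 1) - 51) = 6*((21 - 79)/(64 - 1) - 51) = 6*(-58/63 - 51) = 6*(-3271/63) = -6542/21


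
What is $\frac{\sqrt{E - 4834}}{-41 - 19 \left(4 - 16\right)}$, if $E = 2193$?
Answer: $\frac{i \sqrt{2641}}{187} \approx 0.27482 i$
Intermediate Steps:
$\frac{\sqrt{E - 4834}}{-41 - 19 \left(4 - 16\right)} = \frac{\sqrt{2193 - 4834}}{-41 - 19 \left(4 - 16\right)} = \frac{\sqrt{-2641}}{-41 - 19 \left(4 - 16\right)} = \frac{i \sqrt{2641}}{-41 - -228} = \frac{i \sqrt{2641}}{-41 + 228} = \frac{i \sqrt{2641}}{187}$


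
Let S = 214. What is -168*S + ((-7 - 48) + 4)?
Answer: -36003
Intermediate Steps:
-168*S + ((-7 - 48) + 4) = -168*214 + ((-7 - 48) + 4) = -35952 + (-55 + 4) = -35952 - 51 = -36003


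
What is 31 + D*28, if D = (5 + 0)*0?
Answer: 31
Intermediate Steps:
D = 0 (D = 5*0 = 0)
31 + D*28 = 31 + 0*28 = 31 + 0 = 31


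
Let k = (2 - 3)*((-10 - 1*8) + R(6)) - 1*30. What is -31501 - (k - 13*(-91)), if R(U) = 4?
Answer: -32668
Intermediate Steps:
k = -16 (k = (2 - 3)*((-10 - 1*8) + 4) - 1*30 = -((-10 - 8) + 4) - 30 = -(-18 + 4) - 30 = -1*(-14) - 30 = 14 - 30 = -16)
-31501 - (k - 13*(-91)) = -31501 - (-16 - 13*(-91)) = -31501 - (-16 + 1183) = -31501 - 1*1167 = -31501 - 1167 = -32668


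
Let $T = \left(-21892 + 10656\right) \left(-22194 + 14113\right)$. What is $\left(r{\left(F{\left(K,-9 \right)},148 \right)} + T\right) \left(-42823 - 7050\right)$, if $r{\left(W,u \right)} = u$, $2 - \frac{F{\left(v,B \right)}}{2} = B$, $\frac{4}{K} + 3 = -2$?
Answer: $-4528381820472$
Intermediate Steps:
$K = - \frac{4}{5}$ ($K = \frac{4}{-3 - 2} = \frac{4}{-5} = 4 \left(- \frac{1}{5}\right) = - \frac{4}{5} \approx -0.8$)
$F{\left(v,B \right)} = 4 - 2 B$
$T = 90798116$ ($T = \left(-11236\right) \left(-8081\right) = 90798116$)
$\left(r{\left(F{\left(K,-9 \right)},148 \right)} + T\right) \left(-42823 - 7050\right) = \left(148 + 90798116\right) \left(-42823 - 7050\right) = 90798264 \left(-49873\right) = -4528381820472$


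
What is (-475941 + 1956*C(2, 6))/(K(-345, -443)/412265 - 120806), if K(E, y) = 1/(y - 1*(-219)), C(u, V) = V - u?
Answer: 14409789707040/3718705057387 ≈ 3.8749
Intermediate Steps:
K(E, y) = 1/(219 + y) (K(E, y) = 1/(y + 219) = 1/(219 + y))
(-475941 + 1956*C(2, 6))/(K(-345, -443)/412265 - 120806) = (-475941 + 1956*(6 - 1*2))/(1/((219 - 443)*412265) - 120806) = (-475941 + 1956*(6 - 2))/((1/412265)/(-224) - 120806) = (-475941 + 1956*4)/(-1/224*1/412265 - 120806) = (-475941 + 7824)/(-1/92347360 - 120806) = -468117/(-11156115172161/92347360) = -468117*(-92347360/11156115172161) = 14409789707040/3718705057387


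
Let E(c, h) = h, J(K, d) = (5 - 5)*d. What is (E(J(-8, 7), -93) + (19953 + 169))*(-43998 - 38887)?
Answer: -1660103665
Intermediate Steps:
J(K, d) = 0 (J(K, d) = 0*d = 0)
(E(J(-8, 7), -93) + (19953 + 169))*(-43998 - 38887) = (-93 + (19953 + 169))*(-43998 - 38887) = (-93 + 20122)*(-82885) = 20029*(-82885) = -1660103665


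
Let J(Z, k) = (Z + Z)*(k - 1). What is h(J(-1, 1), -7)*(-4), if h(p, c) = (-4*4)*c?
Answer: -448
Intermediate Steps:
J(Z, k) = 2*Z*(-1 + k) (J(Z, k) = (2*Z)*(-1 + k) = 2*Z*(-1 + k))
h(p, c) = -16*c
h(J(-1, 1), -7)*(-4) = -16*(-7)*(-4) = 112*(-4) = -448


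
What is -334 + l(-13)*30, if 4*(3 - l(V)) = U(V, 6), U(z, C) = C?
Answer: -289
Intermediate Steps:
l(V) = 3/2 (l(V) = 3 - ¼*6 = 3 - 3/2 = 3/2)
-334 + l(-13)*30 = -334 + (3/2)*30 = -334 + 45 = -289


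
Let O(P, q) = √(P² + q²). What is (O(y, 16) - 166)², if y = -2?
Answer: 27816 - 664*√65 ≈ 22463.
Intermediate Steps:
(O(y, 16) - 166)² = (√((-2)² + 16²) - 166)² = (√(4 + 256) - 166)² = (√260 - 166)² = (2*√65 - 166)² = (-166 + 2*√65)²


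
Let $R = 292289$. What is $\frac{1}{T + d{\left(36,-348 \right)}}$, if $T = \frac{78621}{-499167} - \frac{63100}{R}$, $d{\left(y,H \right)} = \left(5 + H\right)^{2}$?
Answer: $\frac{48633674421}{5721685002792506} \approx 8.4999 \cdot 10^{-6}$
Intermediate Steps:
$T = - \frac{18159163723}{48633674421}$ ($T = \frac{78621}{-499167} - \frac{63100}{292289} = 78621 \left(- \frac{1}{499167}\right) - \frac{63100}{292289} = - \frac{26207}{166389} - \frac{63100}{292289} = - \frac{18159163723}{48633674421} \approx -0.37339$)
$\frac{1}{T + d{\left(36,-348 \right)}} = \frac{1}{- \frac{18159163723}{48633674421} + \left(5 - 348\right)^{2}} = \frac{1}{- \frac{18159163723}{48633674421} + \left(-343\right)^{2}} = \frac{1}{- \frac{18159163723}{48633674421} + 117649} = \frac{1}{\frac{5721685002792506}{48633674421}} = \frac{48633674421}{5721685002792506}$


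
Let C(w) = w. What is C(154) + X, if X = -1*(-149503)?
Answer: 149657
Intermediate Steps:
X = 149503
C(154) + X = 154 + 149503 = 149657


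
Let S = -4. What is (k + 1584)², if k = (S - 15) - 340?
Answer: 1500625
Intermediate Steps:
k = -359 (k = (-4 - 15) - 340 = -19 - 340 = -359)
(k + 1584)² = (-359 + 1584)² = 1225² = 1500625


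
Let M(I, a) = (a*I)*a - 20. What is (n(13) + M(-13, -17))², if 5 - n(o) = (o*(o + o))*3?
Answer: 22905796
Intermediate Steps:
M(I, a) = -20 + I*a² (M(I, a) = (I*a)*a - 20 = I*a² - 20 = -20 + I*a²)
n(o) = 5 - 6*o² (n(o) = 5 - o*(o + o)*3 = 5 - o*(2*o)*3 = 5 - 2*o²*3 = 5 - 6*o²)
(n(13) + M(-13, -17))² = ((5 - 6*13²) + (-20 - 13*(-17)²))² = ((5 - 6*169) + (-20 - 13*289))² = ((5 - 1014) + (-20 - 3757))² = (-1009 - 3777)² = (-4786)² = 22905796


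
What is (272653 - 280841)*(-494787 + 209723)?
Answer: 2334104032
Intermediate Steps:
(272653 - 280841)*(-494787 + 209723) = -8188*(-285064) = 2334104032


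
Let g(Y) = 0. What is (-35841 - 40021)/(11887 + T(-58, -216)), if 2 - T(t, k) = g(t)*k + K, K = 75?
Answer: -37931/5907 ≈ -6.4214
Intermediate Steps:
T(t, k) = -73 (T(t, k) = 2 - (0*k + 75) = 2 - (0 + 75) = 2 - 1*75 = 2 - 75 = -73)
(-35841 - 40021)/(11887 + T(-58, -216)) = (-35841 - 40021)/(11887 - 73) = -75862/11814 = -75862*1/11814 = -37931/5907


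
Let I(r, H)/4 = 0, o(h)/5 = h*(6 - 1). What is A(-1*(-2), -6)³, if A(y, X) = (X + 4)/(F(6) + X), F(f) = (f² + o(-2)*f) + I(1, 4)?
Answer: 1/2460375 ≈ 4.0644e-7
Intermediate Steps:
o(h) = 25*h (o(h) = 5*(h*(6 - 1)) = 5*(h*5) = 5*(5*h) = 25*h)
I(r, H) = 0 (I(r, H) = 4*0 = 0)
F(f) = f² - 50*f (F(f) = (f² + (25*(-2))*f) + 0 = (f² - 50*f) + 0 = f² - 50*f)
A(y, X) = (4 + X)/(-264 + X) (A(y, X) = (X + 4)/(6*(-50 + 6) + X) = (4 + X)/(6*(-44) + X) = (4 + X)/(-264 + X))
A(-1*(-2), -6)³ = ((4 - 6)/(-264 - 6))³ = (-2/(-270))³ = (-1/270*(-2))³ = (1/135)³ = 1/2460375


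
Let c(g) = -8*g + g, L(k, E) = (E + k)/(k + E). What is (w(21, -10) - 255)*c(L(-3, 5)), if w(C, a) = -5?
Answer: 1820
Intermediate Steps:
L(k, E) = 1 (L(k, E) = (E + k)/(E + k) = 1)
c(g) = -7*g
(w(21, -10) - 255)*c(L(-3, 5)) = (-5 - 255)*(-7*1) = -260*(-7) = 1820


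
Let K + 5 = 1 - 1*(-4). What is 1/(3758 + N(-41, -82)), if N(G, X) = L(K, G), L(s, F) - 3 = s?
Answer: 1/3761 ≈ 0.00026589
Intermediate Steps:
K = 0 (K = -5 + (1 - 1*(-4)) = -5 + (1 + 4) = -5 + 5 = 0)
L(s, F) = 3 + s
N(G, X) = 3 (N(G, X) = 3 + 0 = 3)
1/(3758 + N(-41, -82)) = 1/(3758 + 3) = 1/3761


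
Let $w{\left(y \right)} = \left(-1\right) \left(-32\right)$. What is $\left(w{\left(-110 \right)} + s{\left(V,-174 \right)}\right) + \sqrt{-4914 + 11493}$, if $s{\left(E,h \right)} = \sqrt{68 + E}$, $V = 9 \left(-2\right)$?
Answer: $32 + 3 \sqrt{731} + 5 \sqrt{2} \approx 120.18$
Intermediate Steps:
$V = -18$
$w{\left(y \right)} = 32$
$\left(w{\left(-110 \right)} + s{\left(V,-174 \right)}\right) + \sqrt{-4914 + 11493} = \left(32 + \sqrt{68 - 18}\right) + \sqrt{-4914 + 11493} = \left(32 + \sqrt{50}\right) + \sqrt{6579} = \left(32 + 5 \sqrt{2}\right) + 3 \sqrt{731} = 32 + 3 \sqrt{731} + 5 \sqrt{2}$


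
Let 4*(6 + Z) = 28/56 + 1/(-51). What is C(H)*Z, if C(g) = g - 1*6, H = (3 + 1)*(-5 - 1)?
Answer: 11995/68 ≈ 176.40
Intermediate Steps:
H = -24 (H = 4*(-6) = -24)
C(g) = -6 + g (C(g) = g - 6 = -6 + g)
Z = -2399/408 (Z = -6 + (28/56 + 1/(-51))/4 = -6 + (28*(1/56) + 1*(-1/51))/4 = -6 + (1/2 - 1/51)/4 = -6 + (1/4)*(49/102) = -6 + 49/408 = -2399/408 ≈ -5.8799)
C(H)*Z = (-6 - 24)*(-2399/408) = -30*(-2399/408) = 11995/68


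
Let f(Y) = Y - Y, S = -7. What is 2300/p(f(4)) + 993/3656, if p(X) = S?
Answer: -8401849/25592 ≈ -328.30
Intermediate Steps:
f(Y) = 0
p(X) = -7
2300/p(f(4)) + 993/3656 = 2300/(-7) + 993/3656 = 2300*(-⅐) + 993*(1/3656) = -2300/7 + 993/3656 = -8401849/25592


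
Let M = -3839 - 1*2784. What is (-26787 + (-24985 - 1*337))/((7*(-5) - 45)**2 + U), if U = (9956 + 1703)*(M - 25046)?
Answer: 52109/369222471 ≈ 0.00014113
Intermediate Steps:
M = -6623 (M = -3839 - 2784 = -6623)
U = -369228871 (U = (9956 + 1703)*(-6623 - 25046) = 11659*(-31669) = -369228871)
(-26787 + (-24985 - 1*337))/((7*(-5) - 45)**2 + U) = (-26787 + (-24985 - 1*337))/((7*(-5) - 45)**2 - 369228871) = (-26787 + (-24985 - 337))/((-35 - 45)**2 - 369228871) = (-26787 - 25322)/((-80)**2 - 369228871) = -52109/(6400 - 369228871) = -52109/(-369222471) = -52109*(-1/369222471) = 52109/369222471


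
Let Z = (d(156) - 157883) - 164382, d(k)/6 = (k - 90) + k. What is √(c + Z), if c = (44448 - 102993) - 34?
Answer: 6*I*√10542 ≈ 616.05*I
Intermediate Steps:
d(k) = -540 + 12*k (d(k) = 6*((k - 90) + k) = 6*((-90 + k) + k) = 6*(-90 + 2*k) = -540 + 12*k)
Z = -320933 (Z = ((-540 + 12*156) - 157883) - 164382 = ((-540 + 1872) - 157883) - 164382 = (1332 - 157883) - 164382 = -156551 - 164382 = -320933)
c = -58579 (c = -58545 - 34 = -58579)
√(c + Z) = √(-58579 - 320933) = √(-379512) = 6*I*√10542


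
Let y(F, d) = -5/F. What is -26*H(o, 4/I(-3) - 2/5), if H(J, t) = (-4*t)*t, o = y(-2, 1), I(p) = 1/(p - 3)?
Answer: 1547936/25 ≈ 61917.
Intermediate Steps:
I(p) = 1/(-3 + p)
o = 5/2 (o = -5/(-2) = -5*(-1/2) = 5/2 ≈ 2.5000)
H(J, t) = -4*t**2
-26*H(o, 4/I(-3) - 2/5) = -(-104)*(4/(1/(-3 - 3)) - 2/5)**2 = -(-104)*(4/(1/(-6)) - 2*1/5)**2 = -(-104)*(4/(-1/6) - 2/5)**2 = -(-104)*(4*(-6) - 2/5)**2 = -(-104)*(-24 - 2/5)**2 = -(-104)*(-122/5)**2 = -(-104)*14884/25 = -26*(-59536/25) = 1547936/25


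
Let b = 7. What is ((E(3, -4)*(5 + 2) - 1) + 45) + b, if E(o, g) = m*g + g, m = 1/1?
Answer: -5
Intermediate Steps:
m = 1
E(o, g) = 2*g (E(o, g) = 1*g + g = g + g = 2*g)
((E(3, -4)*(5 + 2) - 1) + 45) + b = (((2*(-4))*(5 + 2) - 1) + 45) + 7 = ((-8*7 - 1) + 45) + 7 = ((-56 - 1) + 45) + 7 = (-57 + 45) + 7 = -12 + 7 = -5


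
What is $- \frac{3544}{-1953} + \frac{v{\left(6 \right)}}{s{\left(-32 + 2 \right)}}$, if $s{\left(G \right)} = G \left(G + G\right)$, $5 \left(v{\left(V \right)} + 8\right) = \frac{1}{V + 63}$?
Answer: $\frac{243937297}{134757000} \approx 1.8102$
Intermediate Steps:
$v{\left(V \right)} = -8 + \frac{1}{5 \left(63 + V\right)}$ ($v{\left(V \right)} = -8 + \frac{1}{5 \left(V + 63\right)} = -8 + \frac{1}{5 \left(63 + V\right)}$)
$s{\left(G \right)} = 2 G^{2}$ ($s{\left(G \right)} = G 2 G = 2 G^{2}$)
$- \frac{3544}{-1953} + \frac{v{\left(6 \right)}}{s{\left(-32 + 2 \right)}} = - \frac{3544}{-1953} + \frac{\frac{1}{5} \frac{1}{63 + 6} \left(-2519 - 240\right)}{2 \left(-32 + 2\right)^{2}} = \left(-3544\right) \left(- \frac{1}{1953}\right) + \frac{\frac{1}{5} \cdot \frac{1}{69} \left(-2519 - 240\right)}{2 \left(-30\right)^{2}} = \frac{3544}{1953} + \frac{\frac{1}{5} \cdot \frac{1}{69} \left(-2759\right)}{2 \cdot 900} = \frac{3544}{1953} - \frac{2759}{345 \cdot 1800} = \frac{3544}{1953} - \frac{2759}{621000} = \frac{243937297}{134757000}$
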